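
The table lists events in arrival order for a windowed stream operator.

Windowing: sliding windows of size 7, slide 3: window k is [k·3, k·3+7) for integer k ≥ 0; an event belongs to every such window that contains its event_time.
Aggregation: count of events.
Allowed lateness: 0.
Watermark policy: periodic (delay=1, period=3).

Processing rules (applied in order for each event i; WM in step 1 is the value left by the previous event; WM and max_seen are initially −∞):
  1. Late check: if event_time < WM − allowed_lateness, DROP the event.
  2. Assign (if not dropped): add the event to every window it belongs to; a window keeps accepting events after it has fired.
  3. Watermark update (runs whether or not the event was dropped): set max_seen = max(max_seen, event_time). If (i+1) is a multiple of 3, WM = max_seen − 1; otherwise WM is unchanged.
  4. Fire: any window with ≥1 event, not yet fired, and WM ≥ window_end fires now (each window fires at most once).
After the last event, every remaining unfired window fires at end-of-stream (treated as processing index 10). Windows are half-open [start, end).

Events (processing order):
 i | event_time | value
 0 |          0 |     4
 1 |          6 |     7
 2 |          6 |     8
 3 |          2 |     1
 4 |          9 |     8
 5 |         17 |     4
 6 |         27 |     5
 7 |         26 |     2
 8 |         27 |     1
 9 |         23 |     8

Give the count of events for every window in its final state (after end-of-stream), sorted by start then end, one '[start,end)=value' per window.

i=0 t=0 v=4: → [0,7); WM=−∞
i=1 t=6 v=7: → [6,13),[3,10),[0,7); WM=−∞
i=2 t=6 v=8: → [6,13),[3,10),[0,7); WM=5
i=3 t=2 v=1: DROP (t<5-0); WM=5
i=4 t=9 v=8: → [9,16),[6,13),[3,10); WM=5
i=5 t=17 v=4: → [15,22),[12,19); WM=16; [0,7) fires=3 [3,10) fires=3 [6,13) fires=3 [9,16) fires=1
i=6 t=27 v=5: → [27,34),[24,31),[21,28); WM=16
i=7 t=26 v=2: → [24,31),[21,28); WM=16
i=8 t=27 v=1: → [27,34),[24,31),[21,28); WM=26; [12,19) fires=1 [15,22) fires=1
i=9 t=23 v=8: DROP (t<26-0); WM=26

[0,7)=3 [3,10)=3 [6,13)=3 [9,16)=1 [12,19)=1 [15,22)=1 [21,28)=3 [24,31)=3 [27,34)=2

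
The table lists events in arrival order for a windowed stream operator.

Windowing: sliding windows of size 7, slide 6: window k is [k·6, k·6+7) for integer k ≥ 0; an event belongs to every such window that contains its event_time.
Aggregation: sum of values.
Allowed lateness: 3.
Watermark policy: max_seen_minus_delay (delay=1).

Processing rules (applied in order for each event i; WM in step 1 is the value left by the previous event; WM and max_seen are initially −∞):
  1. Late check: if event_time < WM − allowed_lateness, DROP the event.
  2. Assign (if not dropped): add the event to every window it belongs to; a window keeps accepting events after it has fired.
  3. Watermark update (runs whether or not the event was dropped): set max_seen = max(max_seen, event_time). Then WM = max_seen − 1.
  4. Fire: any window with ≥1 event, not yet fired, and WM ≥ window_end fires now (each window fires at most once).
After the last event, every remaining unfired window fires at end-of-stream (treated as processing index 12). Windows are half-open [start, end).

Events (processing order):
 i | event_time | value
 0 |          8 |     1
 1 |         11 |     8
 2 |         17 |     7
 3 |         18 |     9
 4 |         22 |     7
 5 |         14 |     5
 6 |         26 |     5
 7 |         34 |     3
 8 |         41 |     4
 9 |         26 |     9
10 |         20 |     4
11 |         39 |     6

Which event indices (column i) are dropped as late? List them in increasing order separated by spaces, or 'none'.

5 9 10

i=0 t=8 v=1: → [6,13); WM=7
i=1 t=11 v=8: → [6,13); WM=10
i=2 t=17 v=7: → [12,19); WM=16; [6,13) fires=9
i=3 t=18 v=9: → [18,25),[12,19); WM=17
i=4 t=22 v=7: → [18,25); WM=21; [12,19) fires=16
i=5 t=14 v=5: DROP (t<21-3); WM=21
i=6 t=26 v=5: → [24,31); WM=25; [18,25) fires=16
i=7 t=34 v=3: → [30,37); WM=33; [24,31) fires=5
i=8 t=41 v=4: → [36,43); WM=40; [30,37) fires=3
i=9 t=26 v=9: DROP (t<40-3); WM=40
i=10 t=20 v=4: DROP (t<40-3); WM=40
i=11 t=39 v=6: → [36,43); WM=40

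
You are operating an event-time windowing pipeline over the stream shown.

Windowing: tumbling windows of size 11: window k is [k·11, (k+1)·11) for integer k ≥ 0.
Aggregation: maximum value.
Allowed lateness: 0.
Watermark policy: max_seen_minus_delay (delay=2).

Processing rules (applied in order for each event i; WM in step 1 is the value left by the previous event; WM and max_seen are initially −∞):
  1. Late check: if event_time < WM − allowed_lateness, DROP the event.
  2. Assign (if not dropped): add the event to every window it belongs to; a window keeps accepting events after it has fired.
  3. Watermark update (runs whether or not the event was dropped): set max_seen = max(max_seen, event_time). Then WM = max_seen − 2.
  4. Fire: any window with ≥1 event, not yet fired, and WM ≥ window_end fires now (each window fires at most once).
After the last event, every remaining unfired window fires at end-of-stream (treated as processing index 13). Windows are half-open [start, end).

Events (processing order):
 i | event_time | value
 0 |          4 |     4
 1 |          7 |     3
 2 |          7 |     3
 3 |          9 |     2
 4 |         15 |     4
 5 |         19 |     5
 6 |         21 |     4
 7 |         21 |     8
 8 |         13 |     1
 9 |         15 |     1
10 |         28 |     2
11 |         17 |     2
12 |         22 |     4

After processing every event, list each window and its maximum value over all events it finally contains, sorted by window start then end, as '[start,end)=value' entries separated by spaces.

[0,11)=4 [11,22)=8 [22,33)=2

i=0 t=4 v=4: → [0,11); WM=2
i=1 t=7 v=3: → [0,11); WM=5
i=2 t=7 v=3: → [0,11); WM=5
i=3 t=9 v=2: → [0,11); WM=7
i=4 t=15 v=4: → [11,22); WM=13; [0,11) fires=4
i=5 t=19 v=5: → [11,22); WM=17
i=6 t=21 v=4: → [11,22); WM=19
i=7 t=21 v=8: → [11,22); WM=19
i=8 t=13 v=1: DROP (t<19-0); WM=19
i=9 t=15 v=1: DROP (t<19-0); WM=19
i=10 t=28 v=2: → [22,33); WM=26; [11,22) fires=8
i=11 t=17 v=2: DROP (t<26-0); WM=26
i=12 t=22 v=4: DROP (t<26-0); WM=26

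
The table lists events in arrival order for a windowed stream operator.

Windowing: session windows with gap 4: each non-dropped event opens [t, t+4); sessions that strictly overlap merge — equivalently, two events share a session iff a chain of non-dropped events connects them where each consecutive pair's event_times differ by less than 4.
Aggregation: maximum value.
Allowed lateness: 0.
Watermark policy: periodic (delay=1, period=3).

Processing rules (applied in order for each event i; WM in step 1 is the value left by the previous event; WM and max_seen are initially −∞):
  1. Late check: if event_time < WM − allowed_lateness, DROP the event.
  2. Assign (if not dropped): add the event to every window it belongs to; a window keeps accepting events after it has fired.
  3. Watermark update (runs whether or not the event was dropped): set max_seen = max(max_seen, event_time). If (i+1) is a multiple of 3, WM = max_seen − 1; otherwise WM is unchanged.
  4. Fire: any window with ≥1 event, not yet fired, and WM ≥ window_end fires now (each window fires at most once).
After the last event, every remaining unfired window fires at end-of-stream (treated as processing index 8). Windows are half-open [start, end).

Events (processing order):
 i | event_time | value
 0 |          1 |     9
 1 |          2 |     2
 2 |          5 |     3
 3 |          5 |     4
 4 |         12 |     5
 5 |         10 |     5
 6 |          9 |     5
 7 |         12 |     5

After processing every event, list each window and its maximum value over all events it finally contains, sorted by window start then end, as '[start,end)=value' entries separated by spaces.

i=0 t=1 v=9: → [1,5); WM=−∞
i=1 t=2 v=2: → [1,6); WM=−∞
i=2 t=5 v=3: → [1,9); WM=4
i=3 t=5 v=4: → [1,9); WM=4
i=4 t=12 v=5: → [12,16); WM=4
i=5 t=10 v=5: → [10,16); WM=11
i=6 t=9 v=5: DROP (t<11-0); WM=11
i=7 t=12 v=5: → [10,16); WM=11

[1,9)=9 [10,16)=5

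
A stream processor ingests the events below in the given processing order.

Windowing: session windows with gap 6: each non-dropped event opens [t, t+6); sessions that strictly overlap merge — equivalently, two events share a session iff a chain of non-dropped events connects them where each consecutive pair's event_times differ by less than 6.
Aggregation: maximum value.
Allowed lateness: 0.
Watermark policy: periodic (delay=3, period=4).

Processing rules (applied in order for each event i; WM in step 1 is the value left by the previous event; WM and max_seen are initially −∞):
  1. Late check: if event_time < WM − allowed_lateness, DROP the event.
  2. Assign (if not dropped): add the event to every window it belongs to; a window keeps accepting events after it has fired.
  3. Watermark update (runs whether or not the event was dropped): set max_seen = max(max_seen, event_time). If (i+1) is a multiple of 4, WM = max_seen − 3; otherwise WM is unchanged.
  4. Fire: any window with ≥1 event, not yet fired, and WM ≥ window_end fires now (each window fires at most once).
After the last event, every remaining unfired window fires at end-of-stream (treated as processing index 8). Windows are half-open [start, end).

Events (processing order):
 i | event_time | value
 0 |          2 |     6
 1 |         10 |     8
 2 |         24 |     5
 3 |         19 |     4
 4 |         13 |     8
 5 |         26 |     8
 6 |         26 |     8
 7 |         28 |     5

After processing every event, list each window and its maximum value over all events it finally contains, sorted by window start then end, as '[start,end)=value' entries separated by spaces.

i=0 t=2 v=6: → [2,8); WM=−∞
i=1 t=10 v=8: → [10,16); WM=−∞
i=2 t=24 v=5: → [24,30); WM=−∞
i=3 t=19 v=4: → [19,30); WM=21
i=4 t=13 v=8: DROP (t<21-0); WM=21
i=5 t=26 v=8: → [19,32); WM=21
i=6 t=26 v=8: → [19,32); WM=21
i=7 t=28 v=5: → [19,34); WM=25

[2,8)=6 [10,16)=8 [19,34)=8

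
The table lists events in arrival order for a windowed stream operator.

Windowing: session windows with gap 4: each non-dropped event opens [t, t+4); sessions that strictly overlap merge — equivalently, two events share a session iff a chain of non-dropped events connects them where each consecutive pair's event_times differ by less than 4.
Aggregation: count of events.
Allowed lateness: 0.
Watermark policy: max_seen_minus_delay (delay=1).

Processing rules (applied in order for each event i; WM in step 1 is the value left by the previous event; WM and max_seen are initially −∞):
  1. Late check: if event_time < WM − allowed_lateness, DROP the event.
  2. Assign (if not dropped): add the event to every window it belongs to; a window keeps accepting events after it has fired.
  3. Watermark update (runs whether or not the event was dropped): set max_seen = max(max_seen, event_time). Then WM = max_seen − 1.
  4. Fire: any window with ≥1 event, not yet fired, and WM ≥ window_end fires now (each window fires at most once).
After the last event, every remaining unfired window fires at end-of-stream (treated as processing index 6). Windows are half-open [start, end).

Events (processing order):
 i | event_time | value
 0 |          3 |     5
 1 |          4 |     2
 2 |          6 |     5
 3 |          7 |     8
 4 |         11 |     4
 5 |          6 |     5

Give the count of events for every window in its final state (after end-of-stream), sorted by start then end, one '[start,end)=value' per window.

[3,11)=4 [11,15)=1

i=0 t=3 v=5: → [3,7); WM=2
i=1 t=4 v=2: → [3,8); WM=3
i=2 t=6 v=5: → [3,10); WM=5
i=3 t=7 v=8: → [3,11); WM=6
i=4 t=11 v=4: → [11,15); WM=10
i=5 t=6 v=5: DROP (t<10-0); WM=10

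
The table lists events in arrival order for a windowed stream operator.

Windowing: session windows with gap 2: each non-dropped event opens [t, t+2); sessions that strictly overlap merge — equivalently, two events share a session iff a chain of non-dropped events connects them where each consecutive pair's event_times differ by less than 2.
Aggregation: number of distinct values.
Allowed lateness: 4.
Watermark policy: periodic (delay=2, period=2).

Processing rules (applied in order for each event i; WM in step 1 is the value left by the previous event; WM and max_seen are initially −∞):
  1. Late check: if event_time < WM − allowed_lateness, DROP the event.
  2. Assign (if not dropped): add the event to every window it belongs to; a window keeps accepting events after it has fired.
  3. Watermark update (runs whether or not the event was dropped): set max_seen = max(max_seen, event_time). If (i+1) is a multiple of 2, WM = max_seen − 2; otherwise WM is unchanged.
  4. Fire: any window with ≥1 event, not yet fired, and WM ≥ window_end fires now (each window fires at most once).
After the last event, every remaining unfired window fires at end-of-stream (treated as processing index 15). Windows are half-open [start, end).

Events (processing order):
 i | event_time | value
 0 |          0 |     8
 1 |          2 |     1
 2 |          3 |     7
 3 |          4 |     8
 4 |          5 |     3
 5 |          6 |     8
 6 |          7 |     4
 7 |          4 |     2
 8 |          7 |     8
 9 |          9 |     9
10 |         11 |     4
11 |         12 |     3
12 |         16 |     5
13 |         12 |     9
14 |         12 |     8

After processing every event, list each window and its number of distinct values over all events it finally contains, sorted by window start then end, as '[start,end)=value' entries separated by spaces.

i=0 t=0 v=8: → [0,2); WM=−∞
i=1 t=2 v=1: → [2,4); WM=0
i=2 t=3 v=7: → [2,5); WM=0
i=3 t=4 v=8: → [2,6); WM=2
i=4 t=5 v=3: → [2,7); WM=2
i=5 t=6 v=8: → [2,8); WM=4
i=6 t=7 v=4: → [2,9); WM=4
i=7 t=4 v=2: → [2,9); WM=5
i=8 t=7 v=8: → [2,9); WM=5
i=9 t=9 v=9: → [9,11); WM=7
i=10 t=11 v=4: → [11,13); WM=7
i=11 t=12 v=3: → [11,14); WM=10
i=12 t=16 v=5: → [16,18); WM=10
i=13 t=12 v=9: → [11,14); WM=14
i=14 t=12 v=8: → [11,14); WM=14

[0,2)=1 [2,9)=6 [9,11)=1 [11,14)=4 [16,18)=1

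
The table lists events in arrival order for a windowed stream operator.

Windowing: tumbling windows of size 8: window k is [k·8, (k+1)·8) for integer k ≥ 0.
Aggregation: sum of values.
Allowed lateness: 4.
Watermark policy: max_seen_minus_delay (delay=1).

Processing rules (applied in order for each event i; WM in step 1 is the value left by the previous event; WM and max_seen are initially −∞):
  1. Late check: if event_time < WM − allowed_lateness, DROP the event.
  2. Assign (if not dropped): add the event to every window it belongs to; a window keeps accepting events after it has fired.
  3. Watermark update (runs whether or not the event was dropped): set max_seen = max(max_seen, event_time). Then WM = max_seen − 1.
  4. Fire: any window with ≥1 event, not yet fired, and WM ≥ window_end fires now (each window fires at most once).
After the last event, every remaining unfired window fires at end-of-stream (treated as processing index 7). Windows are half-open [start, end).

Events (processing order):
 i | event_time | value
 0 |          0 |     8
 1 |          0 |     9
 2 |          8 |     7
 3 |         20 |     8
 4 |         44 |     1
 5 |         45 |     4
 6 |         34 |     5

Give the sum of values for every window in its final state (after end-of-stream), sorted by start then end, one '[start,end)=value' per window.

[0,8)=17 [8,16)=7 [16,24)=8 [40,48)=5

i=0 t=0 v=8: → [0,8); WM=-1
i=1 t=0 v=9: → [0,8); WM=-1
i=2 t=8 v=7: → [8,16); WM=7
i=3 t=20 v=8: → [16,24); WM=19; [0,8) fires=17 [8,16) fires=7
i=4 t=44 v=1: → [40,48); WM=43; [16,24) fires=8
i=5 t=45 v=4: → [40,48); WM=44
i=6 t=34 v=5: DROP (t<44-4); WM=44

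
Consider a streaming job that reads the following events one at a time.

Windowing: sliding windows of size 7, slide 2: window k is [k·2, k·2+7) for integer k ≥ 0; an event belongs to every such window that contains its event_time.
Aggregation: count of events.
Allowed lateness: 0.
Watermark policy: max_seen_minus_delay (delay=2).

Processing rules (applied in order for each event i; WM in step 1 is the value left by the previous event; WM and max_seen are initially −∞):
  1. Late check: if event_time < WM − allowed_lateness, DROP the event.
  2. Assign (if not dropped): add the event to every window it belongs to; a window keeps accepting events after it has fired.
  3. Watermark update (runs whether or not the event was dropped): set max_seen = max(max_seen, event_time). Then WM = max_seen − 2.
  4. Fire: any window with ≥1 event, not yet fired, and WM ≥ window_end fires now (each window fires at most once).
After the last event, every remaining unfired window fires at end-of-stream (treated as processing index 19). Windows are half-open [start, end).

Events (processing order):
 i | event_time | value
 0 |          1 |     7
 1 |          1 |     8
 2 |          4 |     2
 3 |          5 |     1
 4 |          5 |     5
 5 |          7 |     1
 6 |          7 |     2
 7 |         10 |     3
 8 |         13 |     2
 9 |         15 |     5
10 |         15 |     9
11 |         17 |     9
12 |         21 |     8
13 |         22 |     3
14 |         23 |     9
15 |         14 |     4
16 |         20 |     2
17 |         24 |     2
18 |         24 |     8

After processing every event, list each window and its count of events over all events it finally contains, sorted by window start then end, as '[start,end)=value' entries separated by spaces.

[0,7)=5 [2,9)=5 [4,11)=6 [6,13)=3 [8,15)=2 [10,17)=4 [12,19)=4 [14,21)=3 [16,23)=3 [18,25)=5 [20,27)=5 [22,29)=4 [24,31)=2

i=0 t=1 v=7: → [0,7); WM=-1
i=1 t=1 v=8: → [0,7); WM=-1
i=2 t=4 v=2: → [4,11),[2,9),[0,7); WM=2
i=3 t=5 v=1: → [4,11),[2,9),[0,7); WM=3
i=4 t=5 v=5: → [4,11),[2,9),[0,7); WM=3
i=5 t=7 v=1: → [6,13),[4,11),[2,9); WM=5
i=6 t=7 v=2: → [6,13),[4,11),[2,9); WM=5
i=7 t=10 v=3: → [10,17),[8,15),[6,13),[4,11); WM=8; [0,7) fires=5
i=8 t=13 v=2: → [12,19),[10,17),[8,15); WM=11; [2,9) fires=5 [4,11) fires=6
i=9 t=15 v=5: → [14,21),[12,19),[10,17); WM=13; [6,13) fires=3
i=10 t=15 v=9: → [14,21),[12,19),[10,17); WM=13
i=11 t=17 v=9: → [16,23),[14,21),[12,19); WM=15; [8,15) fires=2
i=12 t=21 v=8: → [20,27),[18,25),[16,23); WM=19; [10,17) fires=4 [12,19) fires=4
i=13 t=22 v=3: → [22,29),[20,27),[18,25),[16,23); WM=20
i=14 t=23 v=9: → [22,29),[20,27),[18,25); WM=21; [14,21) fires=3
i=15 t=14 v=4: DROP (t<21-0); WM=21
i=16 t=20 v=2: DROP (t<21-0); WM=21
i=17 t=24 v=2: → [24,31),[22,29),[20,27),[18,25); WM=22
i=18 t=24 v=8: → [24,31),[22,29),[20,27),[18,25); WM=22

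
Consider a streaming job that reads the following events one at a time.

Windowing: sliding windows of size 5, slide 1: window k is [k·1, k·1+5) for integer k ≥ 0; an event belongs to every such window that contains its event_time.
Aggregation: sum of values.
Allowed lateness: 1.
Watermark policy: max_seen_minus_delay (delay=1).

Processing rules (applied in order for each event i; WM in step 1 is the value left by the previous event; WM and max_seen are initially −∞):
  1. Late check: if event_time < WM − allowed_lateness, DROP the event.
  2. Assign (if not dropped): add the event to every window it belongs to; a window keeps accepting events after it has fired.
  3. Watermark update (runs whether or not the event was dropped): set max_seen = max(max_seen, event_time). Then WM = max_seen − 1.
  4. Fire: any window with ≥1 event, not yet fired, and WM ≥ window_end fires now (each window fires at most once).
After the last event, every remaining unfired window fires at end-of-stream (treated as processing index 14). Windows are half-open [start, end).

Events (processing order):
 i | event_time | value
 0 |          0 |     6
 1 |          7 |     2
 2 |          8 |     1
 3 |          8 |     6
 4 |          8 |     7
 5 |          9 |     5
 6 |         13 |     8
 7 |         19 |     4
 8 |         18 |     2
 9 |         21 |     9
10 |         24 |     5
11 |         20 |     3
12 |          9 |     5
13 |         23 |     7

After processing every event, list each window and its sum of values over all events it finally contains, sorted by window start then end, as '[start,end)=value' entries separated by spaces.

[0,5)=6 [3,8)=2 [4,9)=16 [5,10)=21 [6,11)=21 [7,12)=21 [8,13)=19 [9,14)=13 [10,15)=8 [11,16)=8 [12,17)=8 [13,18)=8 [14,19)=2 [15,20)=6 [16,21)=6 [17,22)=15 [18,23)=15 [19,24)=20 [20,25)=21 [21,26)=21 [22,27)=12 [23,28)=12 [24,29)=5

i=0 t=0 v=6: → [0,5); WM=-1
i=1 t=7 v=2: → [7,12),[6,11),[5,10),[4,9),[3,8); WM=6; [0,5) fires=6
i=2 t=8 v=1: → [8,13),[7,12),[6,11),[5,10),[4,9); WM=7
i=3 t=8 v=6: → [8,13),[7,12),[6,11),[5,10),[4,9); WM=7
i=4 t=8 v=7: → [8,13),[7,12),[6,11),[5,10),[4,9); WM=7
i=5 t=9 v=5: → [9,14),[8,13),[7,12),[6,11),[5,10); WM=8; [3,8) fires=2
i=6 t=13 v=8: → [13,18),[12,17),[11,16),[10,15),[9,14); WM=12; [4,9) fires=16 [5,10) fires=21 [6,11) fires=21 [7,12) fires=21
i=7 t=19 v=4: → [19,24),[18,23),[17,22),[16,21),[15,20); WM=18; [8,13) fires=19 [9,14) fires=13 [10,15) fires=8 [11,16) fires=8 [12,17) fires=8 [13,18) fires=8
i=8 t=18 v=2: → [18,23),[17,22),[16,21),[15,20),[14,19); WM=18
i=9 t=21 v=9: → [21,26),[20,25),[19,24),[18,23),[17,22); WM=20; [14,19) fires=2 [15,20) fires=6
i=10 t=24 v=5: → [24,29),[23,28),[22,27),[21,26),[20,25); WM=23; [16,21) fires=6 [17,22) fires=15 [18,23) fires=15
i=11 t=20 v=3: DROP (t<23-1); WM=23
i=12 t=9 v=5: DROP (t<23-1); WM=23
i=13 t=23 v=7: → [23,28),[22,27),[21,26),[20,25),[19,24); WM=23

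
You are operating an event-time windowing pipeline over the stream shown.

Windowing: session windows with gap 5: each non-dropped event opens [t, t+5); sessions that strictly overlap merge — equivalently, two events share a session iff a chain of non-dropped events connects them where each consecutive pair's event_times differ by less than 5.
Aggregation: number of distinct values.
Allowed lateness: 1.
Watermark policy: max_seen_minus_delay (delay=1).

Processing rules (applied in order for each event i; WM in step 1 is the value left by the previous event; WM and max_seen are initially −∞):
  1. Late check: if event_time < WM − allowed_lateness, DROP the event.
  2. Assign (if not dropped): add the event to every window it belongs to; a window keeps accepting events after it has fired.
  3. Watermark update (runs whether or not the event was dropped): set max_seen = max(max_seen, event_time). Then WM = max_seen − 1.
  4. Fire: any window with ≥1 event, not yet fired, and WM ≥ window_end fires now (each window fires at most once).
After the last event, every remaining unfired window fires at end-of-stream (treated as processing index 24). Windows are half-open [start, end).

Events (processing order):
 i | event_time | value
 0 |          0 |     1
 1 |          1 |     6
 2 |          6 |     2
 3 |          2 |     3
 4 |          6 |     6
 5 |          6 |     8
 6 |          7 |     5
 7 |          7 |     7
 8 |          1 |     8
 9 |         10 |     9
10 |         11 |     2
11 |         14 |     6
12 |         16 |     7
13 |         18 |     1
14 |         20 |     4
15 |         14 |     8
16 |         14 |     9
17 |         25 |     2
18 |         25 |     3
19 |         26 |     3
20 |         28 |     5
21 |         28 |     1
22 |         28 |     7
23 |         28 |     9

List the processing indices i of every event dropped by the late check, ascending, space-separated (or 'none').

3 8 15 16

i=0 t=0 v=1: → [0,5); WM=-1
i=1 t=1 v=6: → [0,6); WM=0
i=2 t=6 v=2: → [6,11); WM=5
i=3 t=2 v=3: DROP (t<5-1); WM=5
i=4 t=6 v=6: → [6,11); WM=5
i=5 t=6 v=8: → [6,11); WM=5
i=6 t=7 v=5: → [6,12); WM=6
i=7 t=7 v=7: → [6,12); WM=6
i=8 t=1 v=8: DROP (t<6-1); WM=6
i=9 t=10 v=9: → [6,15); WM=9
i=10 t=11 v=2: → [6,16); WM=10
i=11 t=14 v=6: → [6,19); WM=13
i=12 t=16 v=7: → [6,21); WM=15
i=13 t=18 v=1: → [6,23); WM=17
i=14 t=20 v=4: → [6,25); WM=19
i=15 t=14 v=8: DROP (t<19-1); WM=19
i=16 t=14 v=9: DROP (t<19-1); WM=19
i=17 t=25 v=2: → [25,30); WM=24
i=18 t=25 v=3: → [25,30); WM=24
i=19 t=26 v=3: → [25,31); WM=25
i=20 t=28 v=5: → [25,33); WM=27
i=21 t=28 v=1: → [25,33); WM=27
i=22 t=28 v=7: → [25,33); WM=27
i=23 t=28 v=9: → [25,33); WM=27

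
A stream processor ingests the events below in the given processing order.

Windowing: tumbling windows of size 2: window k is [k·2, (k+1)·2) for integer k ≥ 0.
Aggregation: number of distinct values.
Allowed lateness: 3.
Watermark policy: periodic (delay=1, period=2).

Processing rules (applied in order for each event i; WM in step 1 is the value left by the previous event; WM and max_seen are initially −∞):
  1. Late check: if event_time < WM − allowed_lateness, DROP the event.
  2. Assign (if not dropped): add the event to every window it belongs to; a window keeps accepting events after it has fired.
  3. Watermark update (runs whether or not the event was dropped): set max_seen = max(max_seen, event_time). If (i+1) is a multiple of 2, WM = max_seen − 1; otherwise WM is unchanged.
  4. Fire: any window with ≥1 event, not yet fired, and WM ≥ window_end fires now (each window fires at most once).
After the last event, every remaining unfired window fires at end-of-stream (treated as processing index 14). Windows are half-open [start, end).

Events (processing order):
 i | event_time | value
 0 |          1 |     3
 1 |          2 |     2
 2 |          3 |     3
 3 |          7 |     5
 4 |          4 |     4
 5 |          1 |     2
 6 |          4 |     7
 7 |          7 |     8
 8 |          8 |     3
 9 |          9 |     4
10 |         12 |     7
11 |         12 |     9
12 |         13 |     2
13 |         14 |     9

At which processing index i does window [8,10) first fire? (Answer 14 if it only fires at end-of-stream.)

i=0 t=1 v=3: → [0,2); WM=−∞
i=1 t=2 v=2: → [2,4); WM=1
i=2 t=3 v=3: → [2,4); WM=1
i=3 t=7 v=5: → [6,8); WM=6; [0,2) fires=1 [2,4) fires=2
i=4 t=4 v=4: → [4,6); WM=6; [4,6) fires=1
i=5 t=1 v=2: DROP (t<6-3); WM=6
i=6 t=4 v=7: → [4,6); WM=6
i=7 t=7 v=8: → [6,8); WM=6
i=8 t=8 v=3: → [8,10); WM=6
i=9 t=9 v=4: → [8,10); WM=8; [6,8) fires=2
i=10 t=12 v=7: → [12,14); WM=8
i=11 t=12 v=9: → [12,14); WM=11; [8,10) fires=2
i=12 t=13 v=2: → [12,14); WM=11
i=13 t=14 v=9: → [14,16); WM=13

11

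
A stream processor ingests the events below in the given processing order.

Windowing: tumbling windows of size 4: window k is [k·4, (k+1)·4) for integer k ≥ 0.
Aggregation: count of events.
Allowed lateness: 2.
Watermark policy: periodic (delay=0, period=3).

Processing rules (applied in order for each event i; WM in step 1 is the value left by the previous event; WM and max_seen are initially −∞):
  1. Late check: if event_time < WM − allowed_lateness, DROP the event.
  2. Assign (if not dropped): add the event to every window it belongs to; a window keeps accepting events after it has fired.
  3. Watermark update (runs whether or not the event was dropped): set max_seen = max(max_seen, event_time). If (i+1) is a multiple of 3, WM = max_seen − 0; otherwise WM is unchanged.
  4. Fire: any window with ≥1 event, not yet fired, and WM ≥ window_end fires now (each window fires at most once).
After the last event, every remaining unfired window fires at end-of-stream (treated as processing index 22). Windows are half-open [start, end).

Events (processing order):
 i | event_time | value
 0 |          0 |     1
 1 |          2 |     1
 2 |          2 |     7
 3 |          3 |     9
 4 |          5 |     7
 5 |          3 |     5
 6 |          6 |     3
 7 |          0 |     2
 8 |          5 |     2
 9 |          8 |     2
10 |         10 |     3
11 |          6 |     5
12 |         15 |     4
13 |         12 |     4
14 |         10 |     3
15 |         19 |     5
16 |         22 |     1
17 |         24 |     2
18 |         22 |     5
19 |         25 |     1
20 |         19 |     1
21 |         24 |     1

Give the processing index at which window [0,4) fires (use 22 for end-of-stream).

i=0 t=0 v=1: → [0,4); WM=−∞
i=1 t=2 v=1: → [0,4); WM=−∞
i=2 t=2 v=7: → [0,4); WM=2
i=3 t=3 v=9: → [0,4); WM=2
i=4 t=5 v=7: → [4,8); WM=2
i=5 t=3 v=5: → [0,4); WM=5; [0,4) fires=5
i=6 t=6 v=3: → [4,8); WM=5
i=7 t=0 v=2: DROP (t<5-2); WM=5
i=8 t=5 v=2: → [4,8); WM=6
i=9 t=8 v=2: → [8,12); WM=6
i=10 t=10 v=3: → [8,12); WM=6
i=11 t=6 v=5: → [4,8); WM=10; [4,8) fires=4
i=12 t=15 v=4: → [12,16); WM=10
i=13 t=12 v=4: → [12,16); WM=10
i=14 t=10 v=3: → [8,12); WM=15; [8,12) fires=3
i=15 t=19 v=5: → [16,20); WM=15
i=16 t=22 v=1: → [20,24); WM=15
i=17 t=24 v=2: → [24,28); WM=24; [12,16) fires=2 [16,20) fires=1 [20,24) fires=1
i=18 t=22 v=5: → [20,24); WM=24
i=19 t=25 v=1: → [24,28); WM=24
i=20 t=19 v=1: DROP (t<24-2); WM=25
i=21 t=24 v=1: → [24,28); WM=25

5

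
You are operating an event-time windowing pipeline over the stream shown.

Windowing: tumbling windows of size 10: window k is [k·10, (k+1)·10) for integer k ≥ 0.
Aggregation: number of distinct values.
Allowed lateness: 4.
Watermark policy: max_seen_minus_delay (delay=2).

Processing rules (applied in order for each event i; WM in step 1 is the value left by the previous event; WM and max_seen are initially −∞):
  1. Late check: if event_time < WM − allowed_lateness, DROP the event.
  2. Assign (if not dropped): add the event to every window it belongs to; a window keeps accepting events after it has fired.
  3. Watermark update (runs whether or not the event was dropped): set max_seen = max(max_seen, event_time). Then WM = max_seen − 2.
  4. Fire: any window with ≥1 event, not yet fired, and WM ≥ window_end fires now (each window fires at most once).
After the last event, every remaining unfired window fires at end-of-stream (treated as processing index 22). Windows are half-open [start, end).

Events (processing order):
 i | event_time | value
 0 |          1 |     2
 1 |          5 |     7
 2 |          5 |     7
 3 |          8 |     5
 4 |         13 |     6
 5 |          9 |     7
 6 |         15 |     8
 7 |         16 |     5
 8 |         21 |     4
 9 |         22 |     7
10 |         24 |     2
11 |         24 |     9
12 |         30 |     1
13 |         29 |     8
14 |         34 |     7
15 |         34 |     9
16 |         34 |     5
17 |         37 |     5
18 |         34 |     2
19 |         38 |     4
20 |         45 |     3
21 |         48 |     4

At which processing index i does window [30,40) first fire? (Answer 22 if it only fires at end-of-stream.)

i=0 t=1 v=2: → [0,10); WM=-1
i=1 t=5 v=7: → [0,10); WM=3
i=2 t=5 v=7: → [0,10); WM=3
i=3 t=8 v=5: → [0,10); WM=6
i=4 t=13 v=6: → [10,20); WM=11; [0,10) fires=3
i=5 t=9 v=7: → [0,10); WM=11
i=6 t=15 v=8: → [10,20); WM=13
i=7 t=16 v=5: → [10,20); WM=14
i=8 t=21 v=4: → [20,30); WM=19
i=9 t=22 v=7: → [20,30); WM=20; [10,20) fires=3
i=10 t=24 v=2: → [20,30); WM=22
i=11 t=24 v=9: → [20,30); WM=22
i=12 t=30 v=1: → [30,40); WM=28
i=13 t=29 v=8: → [20,30); WM=28
i=14 t=34 v=7: → [30,40); WM=32; [20,30) fires=5
i=15 t=34 v=9: → [30,40); WM=32
i=16 t=34 v=5: → [30,40); WM=32
i=17 t=37 v=5: → [30,40); WM=35
i=18 t=34 v=2: → [30,40); WM=35
i=19 t=38 v=4: → [30,40); WM=36
i=20 t=45 v=3: → [40,50); WM=43; [30,40) fires=6
i=21 t=48 v=4: → [40,50); WM=46

20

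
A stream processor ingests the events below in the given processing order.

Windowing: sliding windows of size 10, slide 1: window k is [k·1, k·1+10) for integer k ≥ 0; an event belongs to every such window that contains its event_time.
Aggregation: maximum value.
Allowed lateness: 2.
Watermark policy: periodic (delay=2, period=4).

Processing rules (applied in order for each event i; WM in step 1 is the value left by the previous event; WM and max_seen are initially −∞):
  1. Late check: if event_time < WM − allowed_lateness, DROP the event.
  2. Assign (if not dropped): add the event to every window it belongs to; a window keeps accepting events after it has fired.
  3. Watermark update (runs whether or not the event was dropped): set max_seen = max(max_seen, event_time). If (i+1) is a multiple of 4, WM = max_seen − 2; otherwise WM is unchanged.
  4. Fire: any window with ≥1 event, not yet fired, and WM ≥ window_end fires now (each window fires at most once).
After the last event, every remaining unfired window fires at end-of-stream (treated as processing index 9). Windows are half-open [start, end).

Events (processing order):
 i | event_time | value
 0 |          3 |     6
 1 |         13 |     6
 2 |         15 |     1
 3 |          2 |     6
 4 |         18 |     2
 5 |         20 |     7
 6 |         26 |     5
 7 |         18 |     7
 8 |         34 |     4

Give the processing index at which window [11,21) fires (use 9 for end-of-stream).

7

i=0 t=3 v=6: → [3,13),[2,12),[1,11),[0,10); WM=−∞
i=1 t=13 v=6: → [13,23),[12,22),[11,21),[10,20),[9,19),[8,18),[7,17),[6,16),[5,15),[4,14); WM=−∞
i=2 t=15 v=1: → [15,25),[14,24),[13,23),[12,22),[11,21),[10,20),[9,19),[8,18),[7,17),[6,16); WM=−∞
i=3 t=2 v=6: → [2,12),[1,11),[0,10); WM=13; [0,10) fires=6 [1,11) fires=6 [2,12) fires=6 [3,13) fires=6
i=4 t=18 v=2: → [18,28),[17,27),[16,26),[15,25),[14,24),[13,23),[12,22),[11,21),[10,20),[9,19); WM=13
i=5 t=20 v=7: → [20,30),[19,29),[18,28),[17,27),[16,26),[15,25),[14,24),[13,23),[12,22),[11,21); WM=13
i=6 t=26 v=5: → [26,36),[25,35),[24,34),[23,33),[22,32),[21,31),[20,30),[19,29),[18,28),[17,27); WM=13
i=7 t=18 v=7: → [18,28),[17,27),[16,26),[15,25),[14,24),[13,23),[12,22),[11,21),[10,20),[9,19); WM=24; [4,14) fires=6 [5,15) fires=6 [6,16) fires=6 [7,17) fires=6 [8,18) fires=6 [9,19) fires=7 [10,20) fires=7 [11,21) fires=7 [12,22) fires=7 [13,23) fires=7 [14,24) fires=7
i=8 t=34 v=4: → [34,44),[33,43),[32,42),[31,41),[30,40),[29,39),[28,38),[27,37),[26,36),[25,35); WM=24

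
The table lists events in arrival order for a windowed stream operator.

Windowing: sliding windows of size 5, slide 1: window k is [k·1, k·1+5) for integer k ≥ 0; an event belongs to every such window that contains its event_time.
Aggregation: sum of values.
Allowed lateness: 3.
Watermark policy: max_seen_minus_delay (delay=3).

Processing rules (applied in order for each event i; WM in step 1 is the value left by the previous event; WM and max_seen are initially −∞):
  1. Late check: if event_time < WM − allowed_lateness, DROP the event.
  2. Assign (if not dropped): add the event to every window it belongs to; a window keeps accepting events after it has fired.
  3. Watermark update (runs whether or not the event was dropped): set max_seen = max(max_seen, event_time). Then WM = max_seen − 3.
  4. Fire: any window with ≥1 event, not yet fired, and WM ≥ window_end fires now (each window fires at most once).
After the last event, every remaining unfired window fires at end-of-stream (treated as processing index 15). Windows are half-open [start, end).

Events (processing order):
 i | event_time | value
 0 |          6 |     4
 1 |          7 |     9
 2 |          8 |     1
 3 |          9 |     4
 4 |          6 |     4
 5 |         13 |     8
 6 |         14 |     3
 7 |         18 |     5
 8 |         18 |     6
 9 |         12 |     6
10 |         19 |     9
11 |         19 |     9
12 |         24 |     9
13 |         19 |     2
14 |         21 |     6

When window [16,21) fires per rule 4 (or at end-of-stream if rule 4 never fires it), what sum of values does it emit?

i=0 t=6 v=4: → [6,11),[5,10),[4,9),[3,8),[2,7); WM=3
i=1 t=7 v=9: → [7,12),[6,11),[5,10),[4,9),[3,8); WM=4
i=2 t=8 v=1: → [8,13),[7,12),[6,11),[5,10),[4,9); WM=5
i=3 t=9 v=4: → [9,14),[8,13),[7,12),[6,11),[5,10); WM=6
i=4 t=6 v=4: → [6,11),[5,10),[4,9),[3,8),[2,7); WM=6
i=5 t=13 v=8: → [13,18),[12,17),[11,16),[10,15),[9,14); WM=10; [2,7) fires=8 [3,8) fires=17 [4,9) fires=18 [5,10) fires=22
i=6 t=14 v=3: → [14,19),[13,18),[12,17),[11,16),[10,15); WM=11; [6,11) fires=22
i=7 t=18 v=5: → [18,23),[17,22),[16,21),[15,20),[14,19); WM=15; [7,12) fires=14 [8,13) fires=5 [9,14) fires=12 [10,15) fires=11
i=8 t=18 v=6: → [18,23),[17,22),[16,21),[15,20),[14,19); WM=15
i=9 t=12 v=6: → [12,17),[11,16),[10,15),[9,14),[8,13); WM=15
i=10 t=19 v=9: → [19,24),[18,23),[17,22),[16,21),[15,20); WM=16; [11,16) fires=17
i=11 t=19 v=9: → [19,24),[18,23),[17,22),[16,21),[15,20); WM=16
i=12 t=24 v=9: → [24,29),[23,28),[22,27),[21,26),[20,25); WM=21; [12,17) fires=17 [13,18) fires=11 [14,19) fires=14 [15,20) fires=29 [16,21) fires=29
i=13 t=19 v=2: → [19,24),[18,23),[17,22),[16,21),[15,20); WM=21
i=14 t=21 v=6: → [21,26),[20,25),[19,24),[18,23),[17,22); WM=21

29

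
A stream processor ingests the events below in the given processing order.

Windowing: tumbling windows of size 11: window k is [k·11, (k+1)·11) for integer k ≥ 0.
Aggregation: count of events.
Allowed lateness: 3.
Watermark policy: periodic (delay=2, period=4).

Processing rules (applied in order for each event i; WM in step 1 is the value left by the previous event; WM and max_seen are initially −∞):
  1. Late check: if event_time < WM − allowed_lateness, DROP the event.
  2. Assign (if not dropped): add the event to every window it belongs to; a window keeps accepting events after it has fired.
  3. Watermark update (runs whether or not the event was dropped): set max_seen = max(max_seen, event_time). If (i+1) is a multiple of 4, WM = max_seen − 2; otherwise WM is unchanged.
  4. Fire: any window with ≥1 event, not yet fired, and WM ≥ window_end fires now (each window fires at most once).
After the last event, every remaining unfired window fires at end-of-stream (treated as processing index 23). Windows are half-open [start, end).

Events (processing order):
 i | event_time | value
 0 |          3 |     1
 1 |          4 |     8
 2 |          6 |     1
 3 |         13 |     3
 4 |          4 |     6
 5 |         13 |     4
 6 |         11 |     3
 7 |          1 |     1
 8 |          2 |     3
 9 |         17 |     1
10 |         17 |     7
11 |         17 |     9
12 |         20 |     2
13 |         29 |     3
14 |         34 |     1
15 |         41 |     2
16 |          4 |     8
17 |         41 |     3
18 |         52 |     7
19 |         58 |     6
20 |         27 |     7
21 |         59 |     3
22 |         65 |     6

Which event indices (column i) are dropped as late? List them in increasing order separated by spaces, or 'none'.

i=0 t=3 v=1: → [0,11); WM=−∞
i=1 t=4 v=8: → [0,11); WM=−∞
i=2 t=6 v=1: → [0,11); WM=−∞
i=3 t=13 v=3: → [11,22); WM=11; [0,11) fires=3
i=4 t=4 v=6: DROP (t<11-3); WM=11
i=5 t=13 v=4: → [11,22); WM=11
i=6 t=11 v=3: → [11,22); WM=11
i=7 t=1 v=1: DROP (t<11-3); WM=11
i=8 t=2 v=3: DROP (t<11-3); WM=11
i=9 t=17 v=1: → [11,22); WM=11
i=10 t=17 v=7: → [11,22); WM=11
i=11 t=17 v=9: → [11,22); WM=15
i=12 t=20 v=2: → [11,22); WM=15
i=13 t=29 v=3: → [22,33); WM=15
i=14 t=34 v=1: → [33,44); WM=15
i=15 t=41 v=2: → [33,44); WM=39; [11,22) fires=7 [22,33) fires=1
i=16 t=4 v=8: DROP (t<39-3); WM=39
i=17 t=41 v=3: → [33,44); WM=39
i=18 t=52 v=7: → [44,55); WM=39
i=19 t=58 v=6: → [55,66); WM=56; [33,44) fires=3 [44,55) fires=1
i=20 t=27 v=7: DROP (t<56-3); WM=56
i=21 t=59 v=3: → [55,66); WM=56
i=22 t=65 v=6: → [55,66); WM=56

4 7 8 16 20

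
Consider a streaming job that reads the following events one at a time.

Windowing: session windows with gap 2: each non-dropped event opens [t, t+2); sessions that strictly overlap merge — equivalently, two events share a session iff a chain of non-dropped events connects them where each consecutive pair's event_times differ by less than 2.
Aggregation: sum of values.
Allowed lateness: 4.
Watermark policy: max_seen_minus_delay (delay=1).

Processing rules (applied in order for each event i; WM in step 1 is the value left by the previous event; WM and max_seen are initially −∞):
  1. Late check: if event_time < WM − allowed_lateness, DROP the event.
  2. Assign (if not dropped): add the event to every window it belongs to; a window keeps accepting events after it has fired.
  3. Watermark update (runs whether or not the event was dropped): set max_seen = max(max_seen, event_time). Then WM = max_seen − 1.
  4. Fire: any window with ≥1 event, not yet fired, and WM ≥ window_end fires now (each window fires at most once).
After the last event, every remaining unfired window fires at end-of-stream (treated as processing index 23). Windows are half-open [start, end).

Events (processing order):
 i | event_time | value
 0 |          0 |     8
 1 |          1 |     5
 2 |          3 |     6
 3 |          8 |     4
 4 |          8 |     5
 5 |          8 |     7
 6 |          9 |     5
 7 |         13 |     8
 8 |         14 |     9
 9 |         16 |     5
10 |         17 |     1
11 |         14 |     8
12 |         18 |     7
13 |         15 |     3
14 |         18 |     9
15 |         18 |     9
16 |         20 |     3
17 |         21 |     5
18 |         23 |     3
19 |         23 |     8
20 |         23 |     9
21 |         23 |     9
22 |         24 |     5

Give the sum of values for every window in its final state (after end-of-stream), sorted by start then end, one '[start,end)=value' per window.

[0,3)=13 [3,5)=6 [8,11)=21 [13,20)=59 [20,23)=8 [23,26)=34

i=0 t=0 v=8: → [0,2); WM=-1
i=1 t=1 v=5: → [0,3); WM=0
i=2 t=3 v=6: → [3,5); WM=2
i=3 t=8 v=4: → [8,10); WM=7
i=4 t=8 v=5: → [8,10); WM=7
i=5 t=8 v=7: → [8,10); WM=7
i=6 t=9 v=5: → [8,11); WM=8
i=7 t=13 v=8: → [13,15); WM=12
i=8 t=14 v=9: → [13,16); WM=13
i=9 t=16 v=5: → [16,18); WM=15
i=10 t=17 v=1: → [16,19); WM=16
i=11 t=14 v=8: → [13,16); WM=16
i=12 t=18 v=7: → [16,20); WM=17
i=13 t=15 v=3: → [13,20); WM=17
i=14 t=18 v=9: → [13,20); WM=17
i=15 t=18 v=9: → [13,20); WM=17
i=16 t=20 v=3: → [20,22); WM=19
i=17 t=21 v=5: → [20,23); WM=20
i=18 t=23 v=3: → [23,25); WM=22
i=19 t=23 v=8: → [23,25); WM=22
i=20 t=23 v=9: → [23,25); WM=22
i=21 t=23 v=9: → [23,25); WM=22
i=22 t=24 v=5: → [23,26); WM=23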